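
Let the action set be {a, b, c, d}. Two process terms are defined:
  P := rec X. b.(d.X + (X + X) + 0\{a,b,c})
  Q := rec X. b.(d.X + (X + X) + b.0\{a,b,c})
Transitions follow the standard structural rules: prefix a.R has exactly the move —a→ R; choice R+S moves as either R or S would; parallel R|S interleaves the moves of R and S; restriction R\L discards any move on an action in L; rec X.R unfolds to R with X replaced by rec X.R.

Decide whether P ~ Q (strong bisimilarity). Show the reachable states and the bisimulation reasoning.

LTS(P): 2 reachable states
  p0 = rec X. b.(d.X + (X + X) + 0\{a,b,c}) ⊢ ··b··> p1
  p1 = d.(rec X. b.(d.X + (X + X) + 0\{a,b,c})) + ((rec X. b.(d.X + (X + X) + 0\{a,b,c})) + (rec X. b.(d.X + (X + X) + 0\{a,b,c}))) + 0\{a,b,c} ⊢ ··b··> p1, ··d··> p0
LTS(Q): 3 reachable states
  q0 = rec X. b.(d.X + (X + X) + b.0\{a,b,c}) ⊢ ··b··> q1
  q1 = d.(rec X. b.(d.X + (X + X) + b.0\{a,b,c})) + ((rec X. b.(d.X + (X + X) + b.0\{a,b,c})) + (rec X. b.(d.X + (X + X) + b.0\{a,b,c}))) + b.0\{a,b,c} ⊢ ··b··> q1, ··b··> q2, ··d··> q0
  q2 = 0\{a,b,c} ⊢ stopped
Partition-refinement fixed point:
  B0 = {p0}
  B1 = {p1}
  B2 = {q0}
  B3 = {q1}
  B4 = {q2}
p0 ∈ B0, q0 ∈ B2 → different blocks

P ≁ Q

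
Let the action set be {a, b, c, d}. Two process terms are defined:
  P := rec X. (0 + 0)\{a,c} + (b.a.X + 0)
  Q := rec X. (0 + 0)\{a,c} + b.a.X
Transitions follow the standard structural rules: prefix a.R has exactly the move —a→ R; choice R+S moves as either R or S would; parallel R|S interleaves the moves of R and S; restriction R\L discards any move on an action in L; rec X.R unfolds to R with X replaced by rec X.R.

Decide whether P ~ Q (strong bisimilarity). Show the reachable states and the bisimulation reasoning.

P's transition system — 2 states:
  u0 = rec X. (0 + 0)\{a,c} + (b.a.X + 0) has moves --b--▸ u1
  u1 = a.(rec X. (0 + 0)\{a,c} + (b.a.X + 0)) has moves --a--▸ u0
Q's transition system — 2 states:
  v0 = rec X. (0 + 0)\{a,c} + b.a.X has moves --b--▸ v1
  v1 = a.(rec X. (0 + 0)\{a,c} + b.a.X) has moves --a--▸ v0
Partition-refinement fixed point:
  B0 = {u0, v0}
  B1 = {u1, v1}
u0 ∈ B0, v0 ∈ B0 → same block

YES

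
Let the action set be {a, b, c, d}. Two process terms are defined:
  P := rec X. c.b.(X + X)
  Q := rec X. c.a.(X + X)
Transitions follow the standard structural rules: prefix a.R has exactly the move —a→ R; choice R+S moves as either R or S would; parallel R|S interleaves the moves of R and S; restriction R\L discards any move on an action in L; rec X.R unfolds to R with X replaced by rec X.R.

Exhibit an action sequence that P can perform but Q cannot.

LTS(P): 3 reachable states
  u0 = rec X. c.b.(X + X) has moves -c-> u1
  u1 = b.((rec X. c.b.(X + X)) + (rec X. c.b.(X + X))) has moves -b-> u2
  u2 = (rec X. c.b.(X + X)) + (rec X. c.b.(X + X)) has moves -c-> u1
LTS(Q): 3 reachable states
  v0 = rec X. c.a.(X + X) has moves -c-> v1
  v1 = a.((rec X. c.a.(X + X)) + (rec X. c.a.(X + X))) has moves -a-> v2
  v2 = (rec X. c.a.(X + X)) + (rec X. c.a.(X + X)) has moves -c-> v1
Trace ⟨cb⟩ through P, begin at {u0}:
  [1] c ⇒ {u1}
  [2] b ⇒ {u2}
  ✓ P
Trace ⟨cb⟩ through Q, begin at {v0}:
  [1] c ⇒ {v1}
  [2] b ⇒ ∅  — Q cannot continue

cb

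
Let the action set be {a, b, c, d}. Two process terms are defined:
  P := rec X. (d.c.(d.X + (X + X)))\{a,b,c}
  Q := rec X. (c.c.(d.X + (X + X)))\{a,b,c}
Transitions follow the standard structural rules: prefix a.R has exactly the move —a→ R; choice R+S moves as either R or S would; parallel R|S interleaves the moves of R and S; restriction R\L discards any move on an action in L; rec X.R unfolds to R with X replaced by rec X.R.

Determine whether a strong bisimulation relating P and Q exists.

Reachable graph of P (2 states):
  m0 = rec X. (d.c.(d.X + (X + X)))\{a,b,c} has moves -d-> m1
  m1 = (c.(d.(rec X. (d.c.(d.X + (X + X)))\{a,b,c}) + ((rec X. (d.c.(d.X + (X + X)))\{a,b,c}) + (rec X. (d.c.(d.X + (X + X)))\{a,b,c}))))\{a,b,c} has moves stopped
Reachable graph of Q (1 states):
  n0 = rec X. (c.c.(d.X + (X + X)))\{a,b,c} has moves stopped
Partition-refinement fixed point:
  B0 = {m0}
  B1 = {m1, n0}
m0 ∈ B0, n0 ∈ B1 → different blocks

NO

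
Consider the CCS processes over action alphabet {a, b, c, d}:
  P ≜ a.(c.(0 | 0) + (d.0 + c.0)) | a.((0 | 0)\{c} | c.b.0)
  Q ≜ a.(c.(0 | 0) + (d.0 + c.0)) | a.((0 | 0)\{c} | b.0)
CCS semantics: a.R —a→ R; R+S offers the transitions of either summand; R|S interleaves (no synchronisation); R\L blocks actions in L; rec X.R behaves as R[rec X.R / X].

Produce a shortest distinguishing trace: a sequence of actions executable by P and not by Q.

acb

Reachable graph of P (16 states):
  u0 = a.(c.(0 | 0) + (d.0 + c.0)) | a.((0 | 0)\{c} | c.b.0) ⊢ =a=> u1, =a=> u2
  u1 = (c.(0 | 0) + (d.0 + c.0)) | a.((0 | 0)\{c} | c.b.0) ⊢ =a=> u3, =c=> u4, =c=> u5, =d=> u5
  u2 = a.(c.(0 | 0) + (d.0 + c.0)) | ((0 | 0)\{c} | c.b.0) ⊢ =a=> u3, =c=> u6
  u3 = (c.(0 | 0) + (d.0 + c.0)) | ((0 | 0)\{c} | c.b.0) ⊢ =c=> u7, =c=> u8, =c=> u9, =d=> u8
  u4 = 0 | 0 | a.((0 | 0)\{c} | c.b.0) ⊢ =a=> u9
  u5 = 0 | a.((0 | 0)\{c} | c.b.0) ⊢ =a=> u8
  u6 = a.(c.(0 | 0) + (d.0 + c.0)) | ((0 | 0)\{c} | b.0) ⊢ =a=> u7, =b=> u10
  u7 = (c.(0 | 0) + (d.0 + c.0)) | ((0 | 0)\{c} | b.0) ⊢ =b=> u11, =c=> u12, =c=> u13, =d=> u12
  u8 = 0 | ((0 | 0)\{c} | c.b.0) ⊢ =c=> u12
  u9 = 0 | 0 | ((0 | 0)\{c} | c.b.0) ⊢ =c=> u13
  u10 = a.(c.(0 | 0) + (d.0 + c.0)) | ((0 | 0)\{c} | 0) ⊢ =a=> u11
  u11 = (c.(0 | 0) + (d.0 + c.0)) | ((0 | 0)\{c} | 0) ⊢ =c=> u14, =c=> u15, =d=> u14
  u12 = 0 | ((0 | 0)\{c} | b.0) ⊢ =b=> u14
  u13 = 0 | 0 | ((0 | 0)\{c} | b.0) ⊢ =b=> u15
  u14 = 0 | ((0 | 0)\{c} | 0) ⊢ (no moves)
  u15 = 0 | 0 | ((0 | 0)\{c} | 0) ⊢ (no moves)
Reachable graph of Q (12 states):
  v0 = a.(c.(0 | 0) + (d.0 + c.0)) | a.((0 | 0)\{c} | b.0) ⊢ =a=> v1, =a=> v2
  v1 = (c.(0 | 0) + (d.0 + c.0)) | a.((0 | 0)\{c} | b.0) ⊢ =a=> v3, =c=> v4, =c=> v5, =d=> v5
  v2 = a.(c.(0 | 0) + (d.0 + c.0)) | ((0 | 0)\{c} | b.0) ⊢ =a=> v3, =b=> v6
  v3 = (c.(0 | 0) + (d.0 + c.0)) | ((0 | 0)\{c} | b.0) ⊢ =b=> v7, =c=> v8, =c=> v9, =d=> v8
  v4 = 0 | 0 | a.((0 | 0)\{c} | b.0) ⊢ =a=> v9
  v5 = 0 | a.((0 | 0)\{c} | b.0) ⊢ =a=> v8
  v6 = a.(c.(0 | 0) + (d.0 + c.0)) | ((0 | 0)\{c} | 0) ⊢ =a=> v7
  v7 = (c.(0 | 0) + (d.0 + c.0)) | ((0 | 0)\{c} | 0) ⊢ =c=> v10, =c=> v11, =d=> v10
  v8 = 0 | ((0 | 0)\{c} | b.0) ⊢ =b=> v10
  v9 = 0 | 0 | ((0 | 0)\{c} | b.0) ⊢ =b=> v11
  v10 = 0 | ((0 | 0)\{c} | 0) ⊢ (no moves)
  v11 = 0 | 0 | ((0 | 0)\{c} | 0) ⊢ (no moves)
Run σ = ⟨acb⟩ on P: start {u0}
  [1] a ⇒ {u1, u2}
  [2] c ⇒ {u4, u5, u6}
  [3] b ⇒ {u10}
  — P admits the full trace.
Run σ = ⟨acb⟩ on Q: start {v0}
  [1] a ⇒ {v1, v2}
  [2] c ⇒ {v4, v5}
  [3] b ⇒ no successor for Q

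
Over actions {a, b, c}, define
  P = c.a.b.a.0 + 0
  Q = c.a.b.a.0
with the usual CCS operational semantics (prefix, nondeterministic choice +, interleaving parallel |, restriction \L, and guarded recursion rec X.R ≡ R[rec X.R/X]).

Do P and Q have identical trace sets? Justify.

P's transition system — 5 states:
  u0 = c.a.b.a.0 + 0 | --c--▸ u1
  u1 = a.b.a.0 | --a--▸ u2
  u2 = b.a.0 | --b--▸ u3
  u3 = a.0 | --a--▸ u4
  u4 = 0 | ·
Q's transition system — 5 states:
  v0 = c.a.b.a.0 | --c--▸ v1
  v1 = a.b.a.0 | --a--▸ v2
  v2 = b.a.0 | --b--▸ v3
  v3 = a.0 | --a--▸ v4
  v4 = 0 | ·
Coarsest stable partition (strong bisimilarity classes):
  B0 = {u0, v0}
  B1 = {u1, v1}
  B2 = {u2, v2}
  B3 = {u3, v3}
  B4 = {u4, v4}
u0 ∈ B0, v0 ∈ B0 → same block
Bisimilar ⇒ trace-equivalent.

trace-equivalent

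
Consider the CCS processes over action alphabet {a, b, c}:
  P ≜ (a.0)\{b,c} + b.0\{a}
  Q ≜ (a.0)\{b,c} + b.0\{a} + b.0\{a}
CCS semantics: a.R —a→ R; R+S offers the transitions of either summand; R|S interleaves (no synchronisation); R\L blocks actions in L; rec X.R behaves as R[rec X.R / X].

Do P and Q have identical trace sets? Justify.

trace-equivalent

P's transition system — 3 states:
  s0 = (a.0)\{b,c} + b.0\{a} ⊢ ··a··> s1, ··b··> s2
  s1 = 0\{b,c} ⊢ deadlocked
  s2 = 0\{a} ⊢ deadlocked
Q's transition system — 3 states:
  t0 = (a.0)\{b,c} + b.0\{a} + b.0\{a} ⊢ ··a··> t1, ··b··> t2
  t1 = 0\{b,c} ⊢ deadlocked
  t2 = 0\{a} ⊢ deadlocked
Coarsest stable partition (strong bisimilarity classes):
  B0 = {s0, t0}
  B1 = {s1, s2, t1, t2}
s0 ∈ B0, t0 ∈ B0 → same block
Bisimilar ⇒ trace-equivalent.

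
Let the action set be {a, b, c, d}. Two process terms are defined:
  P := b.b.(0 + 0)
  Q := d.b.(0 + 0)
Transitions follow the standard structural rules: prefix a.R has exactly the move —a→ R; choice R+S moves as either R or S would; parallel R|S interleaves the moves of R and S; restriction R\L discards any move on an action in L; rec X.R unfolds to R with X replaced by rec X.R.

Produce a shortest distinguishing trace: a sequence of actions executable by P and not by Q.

b

Reachable graph of P (3 states):
  s0 = b.b.(0 + 0) ⊢ —b→ s1
  s1 = b.(0 + 0) ⊢ —b→ s2
  s2 = 0 + 0 ⊢ stopped
Reachable graph of Q (3 states):
  t0 = d.b.(0 + 0) ⊢ —d→ t1
  t1 = b.(0 + 0) ⊢ —b→ t2
  t2 = 0 + 0 ⊢ stopped
Executing b from P (initial set {s0}):
  after b @ step 1: {s1}
  — P admits the full trace.
Executing b from Q (initial set {t0}):
  after b @ step 1: ∅ (Q stuck)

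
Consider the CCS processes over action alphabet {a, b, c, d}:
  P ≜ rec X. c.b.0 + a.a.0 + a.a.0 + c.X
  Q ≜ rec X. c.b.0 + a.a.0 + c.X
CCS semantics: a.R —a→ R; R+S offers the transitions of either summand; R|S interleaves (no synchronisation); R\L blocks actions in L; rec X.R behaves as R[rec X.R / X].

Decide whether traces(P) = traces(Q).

traces(P) = traces(Q)

LTS(P): 4 reachable states
  u0 = rec X. c.b.0 + a.a.0 + a.a.0 + c.X ⊢ =a=> u1, =c=> u0, =c=> u2
  u1 = a.0 ⊢ =a=> u3
  u2 = b.0 ⊢ =b=> u3
  u3 = 0 ⊢ deadlocked
LTS(Q): 4 reachable states
  v0 = rec X. c.b.0 + a.a.0 + c.X ⊢ =a=> v1, =c=> v0, =c=> v2
  v1 = a.0 ⊢ =a=> v3
  v2 = b.0 ⊢ =b=> v3
  v3 = 0 ⊢ deadlocked
Bisimilarity quotient blocks:
  B0 = {u0, v0}
  B1 = {u1, v1}
  B2 = {u3, v3}
  B3 = {u2, v2}
u0 ∈ B0, v0 ∈ B0 → same block
Bisimilar ⇒ trace-equivalent.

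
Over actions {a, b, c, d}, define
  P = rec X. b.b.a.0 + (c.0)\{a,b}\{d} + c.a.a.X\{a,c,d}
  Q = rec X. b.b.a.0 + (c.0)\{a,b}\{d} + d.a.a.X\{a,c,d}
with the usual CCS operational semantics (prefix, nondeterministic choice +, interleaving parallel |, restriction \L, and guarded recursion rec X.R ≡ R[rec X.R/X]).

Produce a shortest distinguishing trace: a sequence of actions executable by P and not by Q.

ca

Reachable graph of P (10 states):
  u0 = rec X. b.b.a.0 + (c.0)\{a,b}\{d} + c.a.a.X\{a,c,d} has moves --b--▸ u1, --c--▸ u2, --c--▸ u3
  u1 = b.a.0 has moves --b--▸ u4
  u2 = 0\{a,b}\{d} has moves stopped
  u3 = a.a.(rec X. b.b.a.0 + (c.0)\{a,b}\{d} + c.a.a.X\{a,c,d})\{a,c,d} has moves --a--▸ u5
  u4 = a.0 has moves --a--▸ u6
  u5 = a.(rec X. b.b.a.0 + (c.0)\{a,b}\{d} + c.a.a.X\{a,c,d})\{a,c,d} has moves --a--▸ u7
  u6 = 0 has moves stopped
  u7 = (rec X. b.b.a.0 + (c.0)\{a,b}\{d} + c.a.a.X\{a,c,d})\{a,c,d} has moves --b--▸ u8
  u8 = (b.a.0)\{a,c,d} has moves --b--▸ u9
  u9 = (a.0)\{a,c,d} has moves stopped
Reachable graph of Q (10 states):
  v0 = rec X. b.b.a.0 + (c.0)\{a,b}\{d} + d.a.a.X\{a,c,d} has moves --b--▸ v1, --c--▸ v2, --d--▸ v3
  v1 = b.a.0 has moves --b--▸ v4
  v2 = 0\{a,b}\{d} has moves stopped
  v3 = a.a.(rec X. b.b.a.0 + (c.0)\{a,b}\{d} + d.a.a.X\{a,c,d})\{a,c,d} has moves --a--▸ v5
  v4 = a.0 has moves --a--▸ v6
  v5 = a.(rec X. b.b.a.0 + (c.0)\{a,b}\{d} + d.a.a.X\{a,c,d})\{a,c,d} has moves --a--▸ v7
  v6 = 0 has moves stopped
  v7 = (rec X. b.b.a.0 + (c.0)\{a,b}\{d} + d.a.a.X\{a,c,d})\{a,c,d} has moves --b--▸ v8
  v8 = (b.a.0)\{a,c,d} has moves --b--▸ v9
  v9 = (a.0)\{a,c,d} has moves stopped
Executing ca from P (initial set {u0}):
  step 1 (c): {u2, u3}
  step 2 (a): {u5}
  — P admits the full trace.
Executing ca from Q (initial set {v0}):
  step 1 (c): {v2}
  step 2 (a): ∅ (Q stuck)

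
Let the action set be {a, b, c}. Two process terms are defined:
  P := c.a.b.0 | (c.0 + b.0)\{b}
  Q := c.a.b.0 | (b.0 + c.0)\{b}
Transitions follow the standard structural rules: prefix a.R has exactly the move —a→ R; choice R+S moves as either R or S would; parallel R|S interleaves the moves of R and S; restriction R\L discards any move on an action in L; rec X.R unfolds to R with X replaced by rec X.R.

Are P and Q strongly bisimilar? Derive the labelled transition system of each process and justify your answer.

P's transition system — 8 states:
  u0 = c.a.b.0 | (c.0 + b.0)\{b} :: =c=> u1, =c=> u2
  u1 = a.b.0 | (c.0 + b.0)\{b} :: =a=> u3, =c=> u4
  u2 = c.a.b.0 | 0\{b} :: =c=> u4
  u3 = b.0 | (c.0 + b.0)\{b} :: =b=> u5, =c=> u6
  u4 = a.b.0 | 0\{b} :: =a=> u6
  u5 = 0 | (c.0 + b.0)\{b} :: =c=> u7
  u6 = b.0 | 0\{b} :: =b=> u7
  u7 = 0 | 0\{b} :: ·
Q's transition system — 8 states:
  v0 = c.a.b.0 | (b.0 + c.0)\{b} :: =c=> v1, =c=> v2
  v1 = a.b.0 | (b.0 + c.0)\{b} :: =a=> v3, =c=> v4
  v2 = c.a.b.0 | 0\{b} :: =c=> v4
  v3 = b.0 | (b.0 + c.0)\{b} :: =b=> v5, =c=> v6
  v4 = a.b.0 | 0\{b} :: =a=> v6
  v5 = 0 | (b.0 + c.0)\{b} :: =c=> v7
  v6 = b.0 | 0\{b} :: =b=> v7
  v7 = 0 | 0\{b} :: ·
Coarsest stable partition (strong bisimilarity classes):
  B0 = {u0, v0}
  B1 = {u1, v1}
  B2 = {u3, v3}
  B3 = {u5, v5}
  B4 = {u7, v7}
  B5 = {u6, v6}
  B6 = {u4, v4}
  B7 = {u2, v2}
u0 ∈ B0, v0 ∈ B0 → same block

P ~ Q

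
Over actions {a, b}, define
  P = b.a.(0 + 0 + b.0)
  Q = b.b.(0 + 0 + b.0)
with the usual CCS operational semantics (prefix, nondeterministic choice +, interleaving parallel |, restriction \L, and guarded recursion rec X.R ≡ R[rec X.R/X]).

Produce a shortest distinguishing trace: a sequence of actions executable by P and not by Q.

P's transition system — 4 states:
  u0 = b.a.(0 + 0 + b.0) ⊢ ··b··> u1
  u1 = a.(0 + 0 + b.0) ⊢ ··a··> u2
  u2 = 0 + 0 + b.0 ⊢ ··b··> u3
  u3 = 0 ⊢ stopped
Q's transition system — 4 states:
  v0 = b.b.(0 + 0 + b.0) ⊢ ··b··> v1
  v1 = b.(0 + 0 + b.0) ⊢ ··b··> v2
  v2 = 0 + 0 + b.0 ⊢ ··b··> v3
  v3 = 0 ⊢ stopped
Executing ba from P (initial set {u0}):
  after b @ step 1: {u1}
  after a @ step 2: {u2}
  — P admits the full trace.
Executing ba from Q (initial set {v0}):
  after b @ step 1: {v1}
  after a @ step 2: ∅ (Q stuck)

ba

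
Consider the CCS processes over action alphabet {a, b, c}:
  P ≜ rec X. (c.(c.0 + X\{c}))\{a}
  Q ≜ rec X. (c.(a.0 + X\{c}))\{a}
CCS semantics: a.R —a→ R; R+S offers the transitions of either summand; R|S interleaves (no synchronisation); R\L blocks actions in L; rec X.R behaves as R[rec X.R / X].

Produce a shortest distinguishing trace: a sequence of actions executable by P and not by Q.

LTS(P): 3 reachable states
  u0 = rec X. (c.(c.0 + X\{c}))\{a} | -c-> u1
  u1 = (c.0 + (rec X. (c.(c.0 + X\{c}))\{a})\{c})\{a} | -c-> u2
  u2 = 0\{a} | stopped
LTS(Q): 2 reachable states
  v0 = rec X. (c.(a.0 + X\{c}))\{a} | -c-> v1
  v1 = (a.0 + (rec X. (c.(a.0 + X\{c}))\{a})\{c})\{a} | stopped
Trace ⟨cc⟩ through P, begin at {u0}:
  after c @ step 1: {u1}
  after c @ step 2: {u2}
  P completes σ.
Trace ⟨cc⟩ through Q, begin at {v0}:
  after c @ step 1: {v1}
  after c @ step 2: ∅  — Q cannot continue

cc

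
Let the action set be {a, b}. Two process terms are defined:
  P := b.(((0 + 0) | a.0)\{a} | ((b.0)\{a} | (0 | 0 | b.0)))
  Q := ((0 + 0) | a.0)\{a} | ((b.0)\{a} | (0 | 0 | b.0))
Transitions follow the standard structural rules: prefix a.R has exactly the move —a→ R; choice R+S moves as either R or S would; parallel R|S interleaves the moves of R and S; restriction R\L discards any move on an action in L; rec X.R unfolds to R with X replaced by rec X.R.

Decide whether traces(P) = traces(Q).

NO — witness ⟨bbb⟩

Reachable graph of P (5 states):
  s0 = b.(((0 + 0) | a.0)\{a} | ((b.0)\{a} | (0 | 0 | b.0))) :: —b→ s1
  s1 = ((0 + 0) | a.0)\{a} | ((b.0)\{a} | (0 | 0 | b.0)) :: —b→ s2, —b→ s3
  s2 = ((0 + 0) | a.0)\{a} | ((b.0)\{a} | (0 | 0 | 0)) :: —b→ s4
  s3 = ((0 + 0) | a.0)\{a} | (0\{a} | (0 | 0 | b.0)) :: —b→ s4
  s4 = ((0 + 0) | a.0)\{a} | (0\{a} | (0 | 0 | 0)) :: deadlocked
Reachable graph of Q (4 states):
  t0 = ((0 + 0) | a.0)\{a} | ((b.0)\{a} | (0 | 0 | b.0)) :: —b→ t1, —b→ t2
  t1 = ((0 + 0) | a.0)\{a} | ((b.0)\{a} | (0 | 0 | 0)) :: —b→ t3
  t2 = ((0 + 0) | a.0)\{a} | (0\{a} | (0 | 0 | b.0)) :: —b→ t3
  t3 = ((0 + 0) | a.0)\{a} | (0\{a} | (0 | 0 | 0)) :: deadlocked
Run σ = ⟨bbb⟩ on P: start {s0}
  [1] b ⇒ {s1}
  [2] b ⇒ {s2, s3}
  [3] b ⇒ {s4}
  ✓ P
Run σ = ⟨bbb⟩ on Q: start {t0}
  [1] b ⇒ {t1, t2}
  [2] b ⇒ {t3}
  [3] b ⇒ ∅  — Q cannot continue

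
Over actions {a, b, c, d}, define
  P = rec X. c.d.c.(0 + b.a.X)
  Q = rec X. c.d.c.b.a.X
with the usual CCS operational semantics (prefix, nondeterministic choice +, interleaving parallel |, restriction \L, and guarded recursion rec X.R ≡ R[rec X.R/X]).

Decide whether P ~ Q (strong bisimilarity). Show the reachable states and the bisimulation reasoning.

YES

LTS(P): 5 reachable states
  s0 = rec X. c.d.c.(0 + b.a.X) → --c--▸ s1
  s1 = d.c.(0 + b.a.(rec X. c.d.c.(0 + b.a.X))) → --d--▸ s2
  s2 = c.(0 + b.a.(rec X. c.d.c.(0 + b.a.X))) → --c--▸ s3
  s3 = 0 + b.a.(rec X. c.d.c.(0 + b.a.X)) → --b--▸ s4
  s4 = a.(rec X. c.d.c.(0 + b.a.X)) → --a--▸ s0
LTS(Q): 5 reachable states
  t0 = rec X. c.d.c.b.a.X → --c--▸ t1
  t1 = d.c.b.a.(rec X. c.d.c.b.a.X) → --d--▸ t2
  t2 = c.b.a.(rec X. c.d.c.b.a.X) → --c--▸ t3
  t3 = b.a.(rec X. c.d.c.b.a.X) → --b--▸ t4
  t4 = a.(rec X. c.d.c.b.a.X) → --a--▸ t0
Bisimilarity quotient blocks:
  B0 = {s0, t0}
  B1 = {s1, t1}
  B2 = {s2, t2}
  B3 = {s3, t3}
  B4 = {s4, t4}
s0 ∈ B0, t0 ∈ B0 → same block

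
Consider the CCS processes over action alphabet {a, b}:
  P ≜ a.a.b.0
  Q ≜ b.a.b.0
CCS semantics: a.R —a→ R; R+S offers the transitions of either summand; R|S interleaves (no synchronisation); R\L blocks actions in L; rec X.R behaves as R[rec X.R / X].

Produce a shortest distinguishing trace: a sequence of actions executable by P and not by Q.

a

LTS(P): 4 reachable states
  p0 = a.a.b.0 ⊢ =a=> p1
  p1 = a.b.0 ⊢ =a=> p2
  p2 = b.0 ⊢ =b=> p3
  p3 = 0 ⊢ stopped
LTS(Q): 4 reachable states
  q0 = b.a.b.0 ⊢ =b=> q1
  q1 = a.b.0 ⊢ =a=> q2
  q2 = b.0 ⊢ =b=> q3
  q3 = 0 ⊢ stopped
Trace ⟨a⟩ through P, begin at {p0}:
  [1] a ⇒ {p1}
  ✓ P
Trace ⟨a⟩ through Q, begin at {q0}:
  [1] a ⇒ ∅ (Q stuck)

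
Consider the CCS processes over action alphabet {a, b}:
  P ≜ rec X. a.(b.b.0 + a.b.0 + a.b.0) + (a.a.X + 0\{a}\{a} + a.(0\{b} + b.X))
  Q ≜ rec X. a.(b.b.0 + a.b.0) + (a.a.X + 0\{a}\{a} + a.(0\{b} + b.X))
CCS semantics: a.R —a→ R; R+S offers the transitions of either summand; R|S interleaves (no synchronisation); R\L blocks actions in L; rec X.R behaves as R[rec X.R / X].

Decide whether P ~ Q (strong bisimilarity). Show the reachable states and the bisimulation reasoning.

YES

P's transition system — 6 states:
  u0 = rec X. a.(b.b.0 + a.b.0 + a.b.0) + (a.a.X + 0\{a}\{a} + a.(0\{b} + b.X)) → -a-> u1, -a-> u2, -a-> u3
  u1 = 0\{b} + b.(rec X. a.(b.b.0 + a.b.0 + a.b.0) + (a.a.X + 0\{a}\{a} + a.(0\{b} + b.X))) → -b-> u0
  u2 = a.(rec X. a.(b.b.0 + a.b.0 + a.b.0) + (a.a.X + 0\{a}\{a} + a.(0\{b} + b.X))) → -a-> u0
  u3 = b.b.0 + a.b.0 + a.b.0 → -a-> u4, -b-> u4
  u4 = b.0 → -b-> u5
  u5 = 0 → stopped
Q's transition system — 6 states:
  v0 = rec X. a.(b.b.0 + a.b.0) + (a.a.X + 0\{a}\{a} + a.(0\{b} + b.X)) → -a-> v1, -a-> v2, -a-> v3
  v1 = 0\{b} + b.(rec X. a.(b.b.0 + a.b.0) + (a.a.X + 0\{a}\{a} + a.(0\{b} + b.X))) → -b-> v0
  v2 = a.(rec X. a.(b.b.0 + a.b.0) + (a.a.X + 0\{a}\{a} + a.(0\{b} + b.X))) → -a-> v0
  v3 = b.b.0 + a.b.0 → -a-> v4, -b-> v4
  v4 = b.0 → -b-> v5
  v5 = 0 → stopped
Coarsest stable partition (strong bisimilarity classes):
  B0 = {u0, v0}
  B1 = {u3, v3}
  B2 = {u4, v4}
  B3 = {u5, v5}
  B4 = {u1, v1}
  B5 = {u2, v2}
u0 ∈ B0, v0 ∈ B0 → same block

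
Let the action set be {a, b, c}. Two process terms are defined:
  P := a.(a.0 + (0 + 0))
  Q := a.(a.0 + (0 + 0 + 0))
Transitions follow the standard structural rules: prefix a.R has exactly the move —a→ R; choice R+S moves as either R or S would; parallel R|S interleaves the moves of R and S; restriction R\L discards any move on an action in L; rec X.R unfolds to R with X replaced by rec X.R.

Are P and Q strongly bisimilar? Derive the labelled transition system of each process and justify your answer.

YES

Reachable graph of P (3 states):
  s0 = a.(a.0 + (0 + 0)) has moves --a--▸ s1
  s1 = a.0 + (0 + 0) has moves --a--▸ s2
  s2 = 0 has moves deadlocked
Reachable graph of Q (3 states):
  t0 = a.(a.0 + (0 + 0 + 0)) has moves --a--▸ t1
  t1 = a.0 + (0 + 0 + 0) has moves --a--▸ t2
  t2 = 0 has moves deadlocked
Coarsest stable partition (strong bisimilarity classes):
  B0 = {s0, t0}
  B1 = {s1, t1}
  B2 = {s2, t2}
s0 ∈ B0, t0 ∈ B0 → same block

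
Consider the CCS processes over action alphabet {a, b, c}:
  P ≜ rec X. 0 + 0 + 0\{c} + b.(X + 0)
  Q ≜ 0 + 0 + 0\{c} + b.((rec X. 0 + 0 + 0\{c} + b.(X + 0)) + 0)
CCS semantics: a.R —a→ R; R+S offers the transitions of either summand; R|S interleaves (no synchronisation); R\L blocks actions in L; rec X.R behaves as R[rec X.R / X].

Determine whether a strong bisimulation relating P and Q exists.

P's transition system — 2 states:
  p0 = rec X. 0 + 0 + 0\{c} + b.(X + 0) has moves -b-> p1
  p1 = (rec X. 0 + 0 + 0\{c} + b.(X + 0)) + 0 has moves -b-> p1
Q's transition system — 2 states:
  q0 = 0 + 0 + 0\{c} + b.((rec X. 0 + 0 + 0\{c} + b.(X + 0)) + 0) has moves -b-> q1
  q1 = (rec X. 0 + 0 + 0\{c} + b.(X + 0)) + 0 has moves -b-> q1
Partition-refinement fixed point:
  B0 = {p0, p1, q0, q1}
p0 ∈ B0, q0 ∈ B0 → same block

P ~ Q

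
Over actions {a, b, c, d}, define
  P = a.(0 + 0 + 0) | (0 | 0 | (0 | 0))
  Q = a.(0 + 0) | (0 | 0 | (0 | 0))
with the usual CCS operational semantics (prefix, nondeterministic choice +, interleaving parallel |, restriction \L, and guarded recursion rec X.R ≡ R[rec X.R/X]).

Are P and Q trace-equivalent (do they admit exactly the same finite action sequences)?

traces(P) = traces(Q)

P's transition system — 2 states:
  p0 = a.(0 + 0 + 0) | (0 | 0 | (0 | 0)) | ··a··> p1
  p1 = (0 + 0 + 0) | (0 | 0 | (0 | 0)) | (no moves)
Q's transition system — 2 states:
  q0 = a.(0 + 0) | (0 | 0 | (0 | 0)) | ··a··> q1
  q1 = (0 + 0) | (0 | 0 | (0 | 0)) | (no moves)
Coarsest stable partition (strong bisimilarity classes):
  B0 = {p0, q0}
  B1 = {p1, q1}
p0 ∈ B0, q0 ∈ B0 → same block
Bisimilar ⇒ trace-equivalent.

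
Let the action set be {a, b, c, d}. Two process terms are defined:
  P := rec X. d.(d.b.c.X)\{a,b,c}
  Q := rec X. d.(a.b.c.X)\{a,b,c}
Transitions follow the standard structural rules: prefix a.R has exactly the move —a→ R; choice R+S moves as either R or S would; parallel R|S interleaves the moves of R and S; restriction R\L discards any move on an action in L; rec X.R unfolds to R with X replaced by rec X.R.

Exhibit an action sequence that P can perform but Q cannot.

Reachable graph of P (3 states):
  s0 = rec X. d.(d.b.c.X)\{a,b,c} has moves —d→ s1
  s1 = (d.b.c.(rec X. d.(d.b.c.X)\{a,b,c}))\{a,b,c} has moves —d→ s2
  s2 = (b.c.(rec X. d.(d.b.c.X)\{a,b,c}))\{a,b,c} has moves deadlocked
Reachable graph of Q (2 states):
  t0 = rec X. d.(a.b.c.X)\{a,b,c} has moves —d→ t1
  t1 = (a.b.c.(rec X. d.(a.b.c.X)\{a,b,c}))\{a,b,c} has moves deadlocked
Trace ⟨dd⟩ through P, begin at {s0}:
  step 1 (d): {s1}
  step 2 (d): {s2}
  P completes σ.
Trace ⟨dd⟩ through Q, begin at {t0}:
  step 1 (d): {t1}
  step 2 (d): ∅ (Q stuck)

dd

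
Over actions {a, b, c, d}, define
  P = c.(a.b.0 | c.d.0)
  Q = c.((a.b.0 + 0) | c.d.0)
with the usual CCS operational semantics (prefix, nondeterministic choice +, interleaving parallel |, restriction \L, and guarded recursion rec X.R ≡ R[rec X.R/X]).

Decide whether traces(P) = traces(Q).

trace-equivalent

Reachable graph of P (10 states):
  p0 = c.(a.b.0 | c.d.0) ⊢ —c→ p1
  p1 = a.b.0 | c.d.0 ⊢ —a→ p2, —c→ p3
  p2 = b.0 | c.d.0 ⊢ —b→ p4, —c→ p5
  p3 = a.b.0 | d.0 ⊢ —a→ p5, —d→ p6
  p4 = 0 | c.d.0 ⊢ —c→ p7
  p5 = b.0 | d.0 ⊢ —b→ p7, —d→ p8
  p6 = a.b.0 | 0 ⊢ —a→ p8
  p7 = 0 | d.0 ⊢ —d→ p9
  p8 = b.0 | 0 ⊢ —b→ p9
  p9 = 0 | 0 ⊢ stopped
Reachable graph of Q (10 states):
  q0 = c.((a.b.0 + 0) | c.d.0) ⊢ —c→ q1
  q1 = (a.b.0 + 0) | c.d.0 ⊢ —a→ q2, —c→ q3
  q2 = b.0 | c.d.0 ⊢ —b→ q4, —c→ q5
  q3 = (a.b.0 + 0) | d.0 ⊢ —a→ q5, —d→ q6
  q4 = 0 | c.d.0 ⊢ —c→ q7
  q5 = b.0 | d.0 ⊢ —b→ q7, —d→ q8
  q6 = (a.b.0 + 0) | 0 ⊢ —a→ q8
  q7 = 0 | d.0 ⊢ —d→ q9
  q8 = b.0 | 0 ⊢ —b→ q9
  q9 = 0 | 0 ⊢ stopped
Coarsest stable partition (strong bisimilarity classes):
  B0 = {p0, q0}
  B1 = {p1, q1}
  B2 = {p2, q2}
  B3 = {p5, q5}
  B4 = {p8, q8}
  B5 = {p9, q9}
  B6 = {p7, q7}
  B7 = {p4, q4}
  B8 = {p3, q3}
  B9 = {p6, q6}
p0 ∈ B0, q0 ∈ B0 → same block
Bisimilar ⇒ trace-equivalent.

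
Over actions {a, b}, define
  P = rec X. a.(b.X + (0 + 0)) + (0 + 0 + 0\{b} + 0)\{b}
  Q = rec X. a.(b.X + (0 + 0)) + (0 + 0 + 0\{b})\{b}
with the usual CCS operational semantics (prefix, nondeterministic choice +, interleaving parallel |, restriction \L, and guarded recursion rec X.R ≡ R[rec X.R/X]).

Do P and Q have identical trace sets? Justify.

P's transition system — 2 states:
  p0 = rec X. a.(b.X + (0 + 0)) + (0 + 0 + 0\{b} + 0)\{b} has moves =a=> p1
  p1 = b.(rec X. a.(b.X + (0 + 0)) + (0 + 0 + 0\{b} + 0)\{b}) + (0 + 0) has moves =b=> p0
Q's transition system — 2 states:
  q0 = rec X. a.(b.X + (0 + 0)) + (0 + 0 + 0\{b})\{b} has moves =a=> q1
  q1 = b.(rec X. a.(b.X + (0 + 0)) + (0 + 0 + 0\{b})\{b}) + (0 + 0) has moves =b=> q0
Partition-refinement fixed point:
  B0 = {p0, q0}
  B1 = {p1, q1}
p0 ∈ B0, q0 ∈ B0 → same block
Bisimilar ⇒ trace-equivalent.

trace-equivalent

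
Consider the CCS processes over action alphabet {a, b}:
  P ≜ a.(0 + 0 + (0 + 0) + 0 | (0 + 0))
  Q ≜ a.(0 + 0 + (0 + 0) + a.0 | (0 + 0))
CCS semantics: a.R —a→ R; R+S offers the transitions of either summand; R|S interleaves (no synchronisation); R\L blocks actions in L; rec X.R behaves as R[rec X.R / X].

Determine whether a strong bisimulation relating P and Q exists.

LTS(P): 2 reachable states
  s0 = a.(0 + 0 + (0 + 0) + 0 | (0 + 0)) ⊢ ··a··> s1
  s1 = 0 + 0 + (0 + 0) + 0 | (0 + 0) ⊢ ∅
LTS(Q): 3 reachable states
  t0 = a.(0 + 0 + (0 + 0) + a.0 | (0 + 0)) ⊢ ··a··> t1
  t1 = 0 + 0 + (0 + 0) + a.0 | (0 + 0) ⊢ ··a··> t2
  t2 = 0 | (0 + 0) ⊢ ∅
Bisimilarity quotient blocks:
  B0 = {s0, t1}
  B1 = {s1, t2}
  B2 = {t0}
s0 ∈ B0, t0 ∈ B2 → different blocks

NO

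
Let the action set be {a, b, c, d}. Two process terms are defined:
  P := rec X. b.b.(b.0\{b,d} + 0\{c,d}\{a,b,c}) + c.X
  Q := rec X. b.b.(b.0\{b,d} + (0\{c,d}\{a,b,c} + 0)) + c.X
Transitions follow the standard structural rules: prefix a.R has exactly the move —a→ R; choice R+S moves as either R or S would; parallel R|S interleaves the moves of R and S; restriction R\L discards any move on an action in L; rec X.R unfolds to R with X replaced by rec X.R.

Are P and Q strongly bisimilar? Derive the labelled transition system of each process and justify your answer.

bisimilar

LTS(P): 4 reachable states
  m0 = rec X. b.b.(b.0\{b,d} + 0\{c,d}\{a,b,c}) + c.X | -b-> m1, -c-> m0
  m1 = b.(b.0\{b,d} + 0\{c,d}\{a,b,c}) | -b-> m2
  m2 = b.0\{b,d} + 0\{c,d}\{a,b,c} | -b-> m3
  m3 = 0\{b,d} | stopped
LTS(Q): 4 reachable states
  n0 = rec X. b.b.(b.0\{b,d} + (0\{c,d}\{a,b,c} + 0)) + c.X | -b-> n1, -c-> n0
  n1 = b.(b.0\{b,d} + (0\{c,d}\{a,b,c} + 0)) | -b-> n2
  n2 = b.0\{b,d} + (0\{c,d}\{a,b,c} + 0) | -b-> n3
  n3 = 0\{b,d} | stopped
Bisimilarity quotient blocks:
  B0 = {m0, n0}
  B1 = {m1, n1}
  B2 = {m2, n2}
  B3 = {m3, n3}
m0 ∈ B0, n0 ∈ B0 → same block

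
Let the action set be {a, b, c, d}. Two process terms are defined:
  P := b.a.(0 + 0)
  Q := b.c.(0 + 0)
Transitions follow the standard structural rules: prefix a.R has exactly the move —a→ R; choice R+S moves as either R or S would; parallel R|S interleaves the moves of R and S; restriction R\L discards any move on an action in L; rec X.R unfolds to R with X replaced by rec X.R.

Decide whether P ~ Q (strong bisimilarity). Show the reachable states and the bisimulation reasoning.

P ≁ Q

Reachable graph of P (3 states):
  s0 = b.a.(0 + 0) → =b=> s1
  s1 = a.(0 + 0) → =a=> s2
  s2 = 0 + 0 → deadlocked
Reachable graph of Q (3 states):
  t0 = b.c.(0 + 0) → =b=> t1
  t1 = c.(0 + 0) → =c=> t2
  t2 = 0 + 0 → deadlocked
Partition-refinement fixed point:
  B0 = {s0}
  B1 = {s1}
  B2 = {s2, t2}
  B3 = {t0}
  B4 = {t1}
s0 ∈ B0, t0 ∈ B3 → different blocks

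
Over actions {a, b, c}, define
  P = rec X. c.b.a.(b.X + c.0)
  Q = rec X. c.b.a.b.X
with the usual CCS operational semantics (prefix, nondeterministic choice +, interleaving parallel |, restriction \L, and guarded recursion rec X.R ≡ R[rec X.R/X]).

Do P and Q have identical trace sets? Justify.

trace-distinct — witness ⟨cbac⟩

P's transition system — 5 states:
  s0 = rec X. c.b.a.(b.X + c.0) :: -c-> s1
  s1 = b.a.(b.(rec X. c.b.a.(b.X + c.0)) + c.0) :: -b-> s2
  s2 = a.(b.(rec X. c.b.a.(b.X + c.0)) + c.0) :: -a-> s3
  s3 = b.(rec X. c.b.a.(b.X + c.0)) + c.0 :: -b-> s0, -c-> s4
  s4 = 0 :: stopped
Q's transition system — 4 states:
  t0 = rec X. c.b.a.b.X :: -c-> t1
  t1 = b.a.b.(rec X. c.b.a.b.X) :: -b-> t2
  t2 = a.b.(rec X. c.b.a.b.X) :: -a-> t3
  t3 = b.(rec X. c.b.a.b.X) :: -b-> t0
Run σ = ⟨cbac⟩ on P: start {s0}
  step 1 (c): {s1}
  step 2 (b): {s2}
  step 3 (a): {s3}
  step 4 (c): {s4}
  — P admits the full trace.
Run σ = ⟨cbac⟩ on Q: start {t0}
  step 1 (c): {t1}
  step 2 (b): {t2}
  step 3 (a): {t3}
  step 4 (c): ∅  — Q cannot continue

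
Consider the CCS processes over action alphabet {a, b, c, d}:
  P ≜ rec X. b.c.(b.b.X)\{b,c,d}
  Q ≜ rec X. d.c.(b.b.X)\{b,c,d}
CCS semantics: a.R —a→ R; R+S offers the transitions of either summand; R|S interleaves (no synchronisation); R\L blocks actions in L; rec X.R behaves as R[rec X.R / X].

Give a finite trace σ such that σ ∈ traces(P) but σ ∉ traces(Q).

b

P's transition system — 3 states:
  p0 = rec X. b.c.(b.b.X)\{b,c,d} has moves ··b··> p1
  p1 = c.(b.b.(rec X. b.c.(b.b.X)\{b,c,d}))\{b,c,d} has moves ··c··> p2
  p2 = (b.b.(rec X. b.c.(b.b.X)\{b,c,d}))\{b,c,d} has moves ·
Q's transition system — 3 states:
  q0 = rec X. d.c.(b.b.X)\{b,c,d} has moves ··d··> q1
  q1 = c.(b.b.(rec X. d.c.(b.b.X)\{b,c,d}))\{b,c,d} has moves ··c··> q2
  q2 = (b.b.(rec X. d.c.(b.b.X)\{b,c,d}))\{b,c,d} has moves ·
Executing b from P (initial set {p0}):
  [1] b ⇒ {p1}
  ✓ P
Executing b from Q (initial set {q0}):
  [1] b ⇒ ∅  — Q cannot continue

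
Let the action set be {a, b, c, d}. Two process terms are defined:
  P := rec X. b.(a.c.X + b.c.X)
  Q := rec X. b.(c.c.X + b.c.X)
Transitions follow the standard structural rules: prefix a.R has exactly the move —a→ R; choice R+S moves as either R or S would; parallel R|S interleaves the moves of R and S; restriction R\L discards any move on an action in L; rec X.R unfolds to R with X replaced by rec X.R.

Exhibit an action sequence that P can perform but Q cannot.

P's transition system — 3 states:
  p0 = rec X. b.(a.c.X + b.c.X) has moves —b→ p1
  p1 = a.c.(rec X. b.(a.c.X + b.c.X)) + b.c.(rec X. b.(a.c.X + b.c.X)) has moves —a→ p2, —b→ p2
  p2 = c.(rec X. b.(a.c.X + b.c.X)) has moves —c→ p0
Q's transition system — 3 states:
  q0 = rec X. b.(c.c.X + b.c.X) has moves —b→ q1
  q1 = c.c.(rec X. b.(c.c.X + b.c.X)) + b.c.(rec X. b.(c.c.X + b.c.X)) has moves —b→ q2, —c→ q2
  q2 = c.(rec X. b.(c.c.X + b.c.X)) has moves —c→ q0
Run σ = ⟨ba⟩ on P: start {p0}
  [1] b ⇒ {p1}
  [2] a ⇒ {p2}
  P completes σ.
Run σ = ⟨ba⟩ on Q: start {q0}
  [1] b ⇒ {q1}
  [2] a ⇒ no successor for Q

ba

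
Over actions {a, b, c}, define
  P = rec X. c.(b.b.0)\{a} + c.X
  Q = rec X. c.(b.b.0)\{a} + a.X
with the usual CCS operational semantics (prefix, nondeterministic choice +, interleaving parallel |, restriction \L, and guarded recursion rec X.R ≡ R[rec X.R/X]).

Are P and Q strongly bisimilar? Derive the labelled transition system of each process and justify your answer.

Reachable graph of P (4 states):
  u0 = rec X. c.(b.b.0)\{a} + c.X has moves --c--▸ u0, --c--▸ u1
  u1 = (b.b.0)\{a} has moves --b--▸ u2
  u2 = (b.0)\{a} has moves --b--▸ u3
  u3 = 0\{a} has moves ∅
Reachable graph of Q (4 states):
  v0 = rec X. c.(b.b.0)\{a} + a.X has moves --a--▸ v0, --c--▸ v1
  v1 = (b.b.0)\{a} has moves --b--▸ v2
  v2 = (b.0)\{a} has moves --b--▸ v3
  v3 = 0\{a} has moves ∅
Partition-refinement fixed point:
  B0 = {u0}
  B1 = {u1, v1}
  B2 = {u2, v2}
  B3 = {u3, v3}
  B4 = {v0}
u0 ∈ B0, v0 ∈ B4 → different blocks

NO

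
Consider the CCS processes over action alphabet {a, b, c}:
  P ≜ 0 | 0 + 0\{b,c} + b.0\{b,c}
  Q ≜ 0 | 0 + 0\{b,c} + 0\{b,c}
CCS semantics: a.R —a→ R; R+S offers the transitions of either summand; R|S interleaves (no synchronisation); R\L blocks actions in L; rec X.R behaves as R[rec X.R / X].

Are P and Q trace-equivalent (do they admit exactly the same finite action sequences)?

LTS(P): 2 reachable states
  s0 = 0 | 0 + 0\{b,c} + b.0\{b,c} :: --b--▸ s1
  s1 = 0\{b,c} :: ·
LTS(Q): 1 reachable states
  t0 = 0 | 0 + 0\{b,c} + 0\{b,c} :: ·
Run σ = ⟨b⟩ on P: start {s0}
  step 1 (b): {s1}
  P completes σ.
Run σ = ⟨b⟩ on Q: start {t0}
  step 1 (b): ∅  — Q cannot continue

NO — witness ⟨b⟩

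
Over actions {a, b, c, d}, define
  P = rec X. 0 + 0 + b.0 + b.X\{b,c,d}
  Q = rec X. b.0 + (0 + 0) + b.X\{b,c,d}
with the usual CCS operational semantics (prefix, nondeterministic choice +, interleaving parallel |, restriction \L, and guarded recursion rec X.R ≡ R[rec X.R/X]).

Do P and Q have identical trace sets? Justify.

Reachable graph of P (3 states):
  p0 = rec X. 0 + 0 + b.0 + b.X\{b,c,d} → =b=> p1, =b=> p2
  p1 = (rec X. 0 + 0 + b.0 + b.X\{b,c,d})\{b,c,d} → stopped
  p2 = 0 → stopped
Reachable graph of Q (3 states):
  q0 = rec X. b.0 + (0 + 0) + b.X\{b,c,d} → =b=> q1, =b=> q2
  q1 = (rec X. b.0 + (0 + 0) + b.X\{b,c,d})\{b,c,d} → stopped
  q2 = 0 → stopped
Coarsest stable partition (strong bisimilarity classes):
  B0 = {p0, q0}
  B1 = {p1, p2, q1, q2}
p0 ∈ B0, q0 ∈ B0 → same block
Bisimilar ⇒ trace-equivalent.

YES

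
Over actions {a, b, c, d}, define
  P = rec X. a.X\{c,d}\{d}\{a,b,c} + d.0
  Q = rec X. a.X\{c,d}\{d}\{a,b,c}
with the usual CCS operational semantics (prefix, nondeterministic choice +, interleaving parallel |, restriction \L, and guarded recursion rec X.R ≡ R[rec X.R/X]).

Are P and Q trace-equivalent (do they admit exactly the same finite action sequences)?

traces(P) ≠ traces(Q) — witness ⟨d⟩

Reachable graph of P (3 states):
  m0 = rec X. a.X\{c,d}\{d}\{a,b,c} + d.0 ⊢ =a=> m1, =d=> m2
  m1 = (rec X. a.X\{c,d}\{d}\{a,b,c} + d.0)\{c,d}\{d}\{a,b,c} ⊢ deadlocked
  m2 = 0 ⊢ deadlocked
Reachable graph of Q (2 states):
  n0 = rec X. a.X\{c,d}\{d}\{a,b,c} ⊢ =a=> n1
  n1 = (rec X. a.X\{c,d}\{d}\{a,b,c})\{c,d}\{d}\{a,b,c} ⊢ deadlocked
Run σ = ⟨d⟩ on P: start {m0}
  [1] d ⇒ {m2}
  — P admits the full trace.
Run σ = ⟨d⟩ on Q: start {n0}
  [1] d ⇒ no successor for Q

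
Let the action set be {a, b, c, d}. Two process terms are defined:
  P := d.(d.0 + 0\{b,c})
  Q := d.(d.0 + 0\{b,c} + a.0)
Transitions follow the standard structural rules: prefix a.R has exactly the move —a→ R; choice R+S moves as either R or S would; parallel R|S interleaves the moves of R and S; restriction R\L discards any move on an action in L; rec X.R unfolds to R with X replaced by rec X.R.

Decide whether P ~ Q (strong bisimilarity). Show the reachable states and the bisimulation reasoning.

Reachable graph of P (3 states):
  s0 = d.(d.0 + 0\{b,c}) :: =d=> s1
  s1 = d.0 + 0\{b,c} :: =d=> s2
  s2 = 0 :: ∅
Reachable graph of Q (3 states):
  t0 = d.(d.0 + 0\{b,c} + a.0) :: =d=> t1
  t1 = d.0 + 0\{b,c} + a.0 :: =a=> t2, =d=> t2
  t2 = 0 :: ∅
Bisimilarity quotient blocks:
  B0 = {s0}
  B1 = {s1}
  B2 = {s2, t2}
  B3 = {t0}
  B4 = {t1}
s0 ∈ B0, t0 ∈ B3 → different blocks

P ≁ Q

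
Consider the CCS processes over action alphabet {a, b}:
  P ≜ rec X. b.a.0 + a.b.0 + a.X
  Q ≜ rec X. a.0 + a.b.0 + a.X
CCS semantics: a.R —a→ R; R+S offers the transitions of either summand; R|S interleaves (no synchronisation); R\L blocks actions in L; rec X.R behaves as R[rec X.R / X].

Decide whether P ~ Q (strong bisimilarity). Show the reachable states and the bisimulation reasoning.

not bisimilar

P's transition system — 4 states:
  s0 = rec X. b.a.0 + a.b.0 + a.X has moves ··a··> s0, ··a··> s1, ··b··> s2
  s1 = b.0 has moves ··b··> s3
  s2 = a.0 has moves ··a··> s3
  s3 = 0 has moves ·
Q's transition system — 3 states:
  t0 = rec X. a.0 + a.b.0 + a.X has moves ··a··> t0, ··a··> t1, ··a··> t2
  t1 = 0 has moves ·
  t2 = b.0 has moves ··b··> t1
Partition-refinement fixed point:
  B0 = {s0}
  B1 = {s1, t2}
  B2 = {s3, t1}
  B3 = {s2}
  B4 = {t0}
s0 ∈ B0, t0 ∈ B4 → different blocks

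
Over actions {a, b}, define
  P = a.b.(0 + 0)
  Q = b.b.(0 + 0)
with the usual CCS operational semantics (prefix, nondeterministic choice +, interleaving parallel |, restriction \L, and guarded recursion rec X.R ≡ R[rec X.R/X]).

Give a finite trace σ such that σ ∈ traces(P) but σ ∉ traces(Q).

LTS(P): 3 reachable states
  u0 = a.b.(0 + 0) has moves --a--▸ u1
  u1 = b.(0 + 0) has moves --b--▸ u2
  u2 = 0 + 0 has moves stopped
LTS(Q): 3 reachable states
  v0 = b.b.(0 + 0) has moves --b--▸ v1
  v1 = b.(0 + 0) has moves --b--▸ v2
  v2 = 0 + 0 has moves stopped
Trace ⟨a⟩ through P, begin at {u0}:
  after a @ step 1: {u1}
  P completes σ.
Trace ⟨a⟩ through Q, begin at {v0}:
  after a @ step 1: ∅ (Q stuck)

a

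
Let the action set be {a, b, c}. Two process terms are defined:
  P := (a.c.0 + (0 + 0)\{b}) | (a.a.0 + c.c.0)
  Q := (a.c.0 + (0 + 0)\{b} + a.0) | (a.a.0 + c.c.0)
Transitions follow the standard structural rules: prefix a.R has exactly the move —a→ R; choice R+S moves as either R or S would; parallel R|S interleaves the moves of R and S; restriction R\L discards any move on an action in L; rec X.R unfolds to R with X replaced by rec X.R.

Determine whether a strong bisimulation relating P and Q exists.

LTS(P): 12 reachable states
  p0 = (a.c.0 + (0 + 0)\{b}) | (a.a.0 + c.c.0) has moves -a-> p1, -a-> p2, -c-> p3
  p1 = (a.c.0 + (0 + 0)\{b}) | a.0 has moves -a-> p4, -a-> p5
  p2 = c.0 | (a.a.0 + c.c.0) has moves -a-> p5, -c-> p6, -c-> p7
  p3 = (a.c.0 + (0 + 0)\{b}) | c.0 has moves -a-> p7, -c-> p4
  p4 = (a.c.0 + (0 + 0)\{b}) | 0 has moves -a-> p8
  p5 = c.0 | a.0 has moves -a-> p8, -c-> p9
  p6 = 0 | (a.a.0 + c.c.0) has moves -a-> p9, -c-> p10
  p7 = c.0 | c.0 has moves -c-> p10, -c-> p8
  p8 = c.0 | 0 has moves -c-> p11
  p9 = 0 | a.0 has moves -a-> p11
  p10 = 0 | c.0 has moves -c-> p11
  p11 = 0 | 0 has moves ·
LTS(Q): 12 reachable states
  q0 = (a.c.0 + (0 + 0)\{b} + a.0) | (a.a.0 + c.c.0) has moves -a-> q1, -a-> q2, -a-> q3, -c-> q4
  q1 = (a.c.0 + (0 + 0)\{b} + a.0) | a.0 has moves -a-> q5, -a-> q6, -a-> q7
  q2 = 0 | (a.a.0 + c.c.0) has moves -a-> q6, -c-> q8
  q3 = c.0 | (a.a.0 + c.c.0) has moves -a-> q7, -c-> q2, -c-> q9
  q4 = (a.c.0 + (0 + 0)\{b} + a.0) | c.0 has moves -a-> q8, -a-> q9, -c-> q5
  q5 = (a.c.0 + (0 + 0)\{b} + a.0) | 0 has moves -a-> q10, -a-> q11
  q6 = 0 | a.0 has moves -a-> q10
  q7 = c.0 | a.0 has moves -a-> q11, -c-> q6
  q8 = 0 | c.0 has moves -c-> q10
  q9 = c.0 | c.0 has moves -c-> q11, -c-> q8
  q10 = 0 | 0 has moves ·
  q11 = c.0 | 0 has moves -c-> q10
Bisimilarity quotient blocks:
  B0 = {p0}
  B1 = {p3}
  B2 = {p4}
  B3 = {p10, p8, q11, q8}
  B4 = {p11, q10}
  B5 = {p7, q9}
  B6 = {p2, q3}
  B7 = {p6, q2}
  B8 = {p9, q6}
  B9 = {p5, q7}
  B10 = {p1}
  B11 = {q0}
  B12 = {q1}
  B13 = {q5}
  B14 = {q4}
p0 ∈ B0, q0 ∈ B11 → different blocks

NO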